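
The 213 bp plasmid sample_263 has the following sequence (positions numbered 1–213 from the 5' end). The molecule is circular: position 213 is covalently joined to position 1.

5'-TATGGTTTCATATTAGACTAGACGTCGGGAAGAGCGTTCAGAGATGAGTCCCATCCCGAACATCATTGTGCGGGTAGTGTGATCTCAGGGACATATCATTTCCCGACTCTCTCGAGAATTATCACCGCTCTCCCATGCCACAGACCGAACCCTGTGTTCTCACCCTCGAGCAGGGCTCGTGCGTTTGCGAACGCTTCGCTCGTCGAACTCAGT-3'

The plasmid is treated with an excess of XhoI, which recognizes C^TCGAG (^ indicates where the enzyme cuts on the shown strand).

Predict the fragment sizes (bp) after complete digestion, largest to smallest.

159, 54 bp

XhoI sites (CTCGAG) start at positions 111, 165.
XhoI cuts after the first base of each site, so after positions 111, 165.
Circular molecule, 2 cuts → 2 fragments:
  112–165 → 54 bp
  166–213 then 1–111 → 48 + 111 = 159 bp
Sorted largest to smallest: 159, 54 bp.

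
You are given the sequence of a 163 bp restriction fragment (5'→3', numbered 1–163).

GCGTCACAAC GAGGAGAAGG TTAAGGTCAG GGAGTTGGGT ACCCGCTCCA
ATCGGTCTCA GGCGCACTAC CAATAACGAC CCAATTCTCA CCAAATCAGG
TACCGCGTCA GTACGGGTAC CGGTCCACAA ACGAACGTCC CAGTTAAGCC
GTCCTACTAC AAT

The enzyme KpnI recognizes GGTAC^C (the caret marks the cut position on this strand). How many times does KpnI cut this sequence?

GGTACC occurs starting at positions 38, 99, 116.
KpnI cuts at 3 sites.

3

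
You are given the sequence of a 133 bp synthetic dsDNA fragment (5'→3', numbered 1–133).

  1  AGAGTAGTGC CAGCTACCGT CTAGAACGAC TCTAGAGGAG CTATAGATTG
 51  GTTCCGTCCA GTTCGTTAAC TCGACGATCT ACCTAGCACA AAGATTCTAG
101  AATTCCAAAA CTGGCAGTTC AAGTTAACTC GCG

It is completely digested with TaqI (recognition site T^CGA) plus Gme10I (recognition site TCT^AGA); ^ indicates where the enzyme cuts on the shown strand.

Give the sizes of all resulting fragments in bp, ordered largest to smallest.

38, 35, 27, 22, 11 bp

The TaqI site (TCGA) starts at position 71.
TaqI cuts after the first base of each site, so after position 71.
Gme10I sites (TCTAGA) start at positions 20, 31, 96.
Gme10I cuts after base 3 of each site, so after positions 22, 33, 98.
Combined cut positions: 22, 33, 71, 98.
Linear molecule, 4 cuts → 5 fragments:
  1–22 → 22 bp
  23–33 → 11 bp
  34–71 → 38 bp
  72–98 → 27 bp
  99–133 → 35 bp
Sorted largest to smallest: 38, 35, 27, 22, 11 bp.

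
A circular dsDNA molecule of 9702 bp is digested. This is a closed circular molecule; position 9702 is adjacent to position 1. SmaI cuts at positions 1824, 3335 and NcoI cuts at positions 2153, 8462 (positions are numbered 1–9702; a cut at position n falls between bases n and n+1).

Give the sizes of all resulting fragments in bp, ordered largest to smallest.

Combined cut positions (sorted): 1824, 2153, 3335, 8462.
Circular molecule, 4 cuts → 4 fragments:
  2153 − 1824 = 329 bp
  3335 − 2153 = 1182 bp
  8462 − 3335 = 5127 bp
  wrap: 9702 − 8462 + 1824 = 3064 bp
Sorted largest to smallest: 5127, 3064, 1182, 329 bp.

5127, 3064, 1182, 329 bp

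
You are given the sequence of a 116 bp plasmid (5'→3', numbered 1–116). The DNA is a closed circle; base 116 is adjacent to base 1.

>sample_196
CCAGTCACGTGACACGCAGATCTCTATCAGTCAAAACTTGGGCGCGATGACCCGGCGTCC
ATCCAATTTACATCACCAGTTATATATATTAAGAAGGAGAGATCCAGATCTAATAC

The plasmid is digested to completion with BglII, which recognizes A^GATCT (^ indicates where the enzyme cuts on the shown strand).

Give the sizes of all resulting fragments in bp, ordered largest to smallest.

BglII sites (AGATCT) start at positions 18, 106.
BglII cuts after the first base of each site, so after positions 18, 106.
Circular molecule, 2 cuts → 2 fragments:
  19–106 → 88 bp
  107–116 then 1–18 → 10 + 18 = 28 bp
Sorted largest to smallest: 88, 28 bp.

88, 28 bp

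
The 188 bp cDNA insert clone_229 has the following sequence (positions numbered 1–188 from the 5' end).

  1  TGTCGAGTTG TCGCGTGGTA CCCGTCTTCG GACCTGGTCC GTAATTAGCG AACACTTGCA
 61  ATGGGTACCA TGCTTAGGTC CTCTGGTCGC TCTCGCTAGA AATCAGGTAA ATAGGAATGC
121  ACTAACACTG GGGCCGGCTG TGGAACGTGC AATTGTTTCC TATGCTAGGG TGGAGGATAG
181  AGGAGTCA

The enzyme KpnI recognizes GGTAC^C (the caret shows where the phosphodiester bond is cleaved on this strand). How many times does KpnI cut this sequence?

GGTACC occurs starting at positions 17, 64.
KpnI cuts at 2 sites.

2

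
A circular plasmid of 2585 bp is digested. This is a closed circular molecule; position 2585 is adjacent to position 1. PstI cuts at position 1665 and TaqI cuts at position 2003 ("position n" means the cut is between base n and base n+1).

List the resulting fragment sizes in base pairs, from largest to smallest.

2247, 338 bp

Combined cut positions (sorted): 1665, 2003.
Circular molecule, 2 cuts → 2 fragments:
  2003 − 1665 = 338 bp
  wrap: 2585 − 2003 + 1665 = 2247 bp
Sorted largest to smallest: 2247, 338 bp.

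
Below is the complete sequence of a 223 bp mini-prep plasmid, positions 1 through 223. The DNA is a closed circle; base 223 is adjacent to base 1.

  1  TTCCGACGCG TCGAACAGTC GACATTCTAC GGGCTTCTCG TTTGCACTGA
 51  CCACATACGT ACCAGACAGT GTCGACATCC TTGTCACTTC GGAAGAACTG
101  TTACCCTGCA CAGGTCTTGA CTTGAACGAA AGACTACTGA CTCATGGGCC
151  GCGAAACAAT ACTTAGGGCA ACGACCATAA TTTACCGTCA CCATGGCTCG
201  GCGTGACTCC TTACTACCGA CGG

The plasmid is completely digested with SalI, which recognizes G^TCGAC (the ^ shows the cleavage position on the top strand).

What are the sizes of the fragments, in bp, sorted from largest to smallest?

SalI sites (GTCGAC) start at positions 18, 71.
SalI cuts after the first base of each site, so after positions 18, 71.
Circular molecule, 2 cuts → 2 fragments:
  19–71 → 53 bp
  72–223 then 1–18 → 152 + 18 = 170 bp
Sorted largest to smallest: 170, 53 bp.

170, 53 bp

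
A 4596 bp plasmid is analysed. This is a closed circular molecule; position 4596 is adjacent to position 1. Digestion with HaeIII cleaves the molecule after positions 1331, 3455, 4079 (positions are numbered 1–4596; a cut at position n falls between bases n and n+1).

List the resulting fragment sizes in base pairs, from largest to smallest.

Circular molecule, 3 cuts → 3 fragments:
  3455 − 1331 = 2124 bp
  4079 − 3455 = 624 bp
  wrap: 4596 − 4079 + 1331 = 1848 bp
Sorted largest to smallest: 2124, 1848, 624 bp.

2124, 1848, 624 bp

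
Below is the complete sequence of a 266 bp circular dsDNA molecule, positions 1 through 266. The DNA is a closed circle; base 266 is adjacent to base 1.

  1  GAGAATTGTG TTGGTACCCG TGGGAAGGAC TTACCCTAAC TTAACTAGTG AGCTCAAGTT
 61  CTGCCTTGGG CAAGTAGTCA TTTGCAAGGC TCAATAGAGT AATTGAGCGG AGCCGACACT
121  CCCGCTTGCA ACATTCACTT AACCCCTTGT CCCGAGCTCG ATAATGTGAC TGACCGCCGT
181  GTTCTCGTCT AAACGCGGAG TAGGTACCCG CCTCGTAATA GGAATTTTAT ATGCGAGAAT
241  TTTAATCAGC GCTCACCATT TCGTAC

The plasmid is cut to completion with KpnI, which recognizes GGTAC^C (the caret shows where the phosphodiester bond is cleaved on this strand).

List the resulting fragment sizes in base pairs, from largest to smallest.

KpnI sites (GGTACC) start at positions 13, 203.
KpnI cuts after base 5 of each site (before the last base), so after positions 17, 207.
Circular molecule, 2 cuts → 2 fragments:
  18–207 → 190 bp
  208–266 then 1–17 → 59 + 17 = 76 bp
Sorted largest to smallest: 190, 76 bp.

190, 76 bp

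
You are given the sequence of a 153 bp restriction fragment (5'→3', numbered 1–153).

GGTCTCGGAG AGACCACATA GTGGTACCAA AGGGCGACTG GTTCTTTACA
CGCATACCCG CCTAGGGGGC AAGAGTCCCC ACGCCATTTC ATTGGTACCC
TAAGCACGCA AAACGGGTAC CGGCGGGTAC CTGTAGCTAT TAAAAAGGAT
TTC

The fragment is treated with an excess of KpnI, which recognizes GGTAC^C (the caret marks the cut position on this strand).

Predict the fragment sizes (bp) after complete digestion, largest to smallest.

71, 27, 23, 22, 10 bp

KpnI sites (GGTACC) start at positions 23, 94, 116, 126.
KpnI cuts after base 5 of each site (before the last base), so after positions 27, 98, 120, 130.
Linear molecule, 4 cuts → 5 fragments:
  1–27 → 27 bp
  28–98 → 71 bp
  99–120 → 22 bp
  121–130 → 10 bp
  131–153 → 23 bp
Sorted largest to smallest: 71, 27, 23, 22, 10 bp.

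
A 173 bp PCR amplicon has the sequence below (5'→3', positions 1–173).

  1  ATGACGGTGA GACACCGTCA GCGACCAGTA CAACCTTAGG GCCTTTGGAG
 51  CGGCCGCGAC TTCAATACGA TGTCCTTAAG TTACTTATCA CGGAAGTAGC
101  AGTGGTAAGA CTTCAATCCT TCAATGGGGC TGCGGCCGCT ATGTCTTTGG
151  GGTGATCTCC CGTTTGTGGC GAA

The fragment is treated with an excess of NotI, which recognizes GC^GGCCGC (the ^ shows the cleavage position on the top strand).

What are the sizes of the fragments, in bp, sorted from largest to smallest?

NotI sites (GCGGCCGC) start at positions 50, 132.
NotI cuts after base 2 of each site, so after positions 51, 133.
Linear molecule, 2 cuts → 3 fragments:
  1–51 → 51 bp
  52–133 → 82 bp
  134–173 → 40 bp
Sorted largest to smallest: 82, 51, 40 bp.

82, 51, 40 bp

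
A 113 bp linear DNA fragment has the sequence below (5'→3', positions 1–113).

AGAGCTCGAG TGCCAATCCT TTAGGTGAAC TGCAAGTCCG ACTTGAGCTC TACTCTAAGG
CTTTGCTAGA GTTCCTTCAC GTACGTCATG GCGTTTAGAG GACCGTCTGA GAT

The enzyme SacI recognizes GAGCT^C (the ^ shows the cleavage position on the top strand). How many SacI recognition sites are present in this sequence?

GAGCTC occurs starting at positions 2, 45.
SacI cuts at 2 sites.

2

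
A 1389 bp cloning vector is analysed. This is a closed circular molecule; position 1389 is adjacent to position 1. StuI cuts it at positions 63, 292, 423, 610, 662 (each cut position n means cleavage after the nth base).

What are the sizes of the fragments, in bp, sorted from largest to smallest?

Circular molecule, 5 cuts → 5 fragments:
  292 − 63 = 229 bp
  423 − 292 = 131 bp
  610 − 423 = 187 bp
  662 − 610 = 52 bp
  wrap: 1389 − 662 + 63 = 790 bp
Sorted largest to smallest: 790, 229, 187, 131, 52 bp.

790, 229, 187, 131, 52 bp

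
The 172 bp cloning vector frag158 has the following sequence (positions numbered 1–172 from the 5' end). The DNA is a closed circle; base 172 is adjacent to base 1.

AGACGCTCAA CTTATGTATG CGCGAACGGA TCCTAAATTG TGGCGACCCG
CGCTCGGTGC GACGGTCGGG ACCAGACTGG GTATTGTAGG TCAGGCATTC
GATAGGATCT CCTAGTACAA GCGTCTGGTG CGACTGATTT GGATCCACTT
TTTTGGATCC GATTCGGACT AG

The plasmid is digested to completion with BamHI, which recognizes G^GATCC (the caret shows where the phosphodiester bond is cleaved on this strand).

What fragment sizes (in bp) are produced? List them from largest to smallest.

113, 45, 14 bp

BamHI sites (GGATCC) start at positions 28, 141, 155.
BamHI cuts after the first base of each site, so after positions 28, 141, 155.
Circular molecule, 3 cuts → 3 fragments:
  29–141 → 113 bp
  142–155 → 14 bp
  156–172 then 1–28 → 17 + 28 = 45 bp
Sorted largest to smallest: 113, 45, 14 bp.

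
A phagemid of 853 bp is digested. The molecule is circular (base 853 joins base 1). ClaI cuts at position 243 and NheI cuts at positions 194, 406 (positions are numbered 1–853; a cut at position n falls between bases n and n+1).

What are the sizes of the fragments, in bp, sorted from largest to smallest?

641, 163, 49 bp

Combined cut positions (sorted): 194, 243, 406.
Circular molecule, 3 cuts → 3 fragments:
  243 − 194 = 49 bp
  406 − 243 = 163 bp
  wrap: 853 − 406 + 194 = 641 bp
Sorted largest to smallest: 641, 163, 49 bp.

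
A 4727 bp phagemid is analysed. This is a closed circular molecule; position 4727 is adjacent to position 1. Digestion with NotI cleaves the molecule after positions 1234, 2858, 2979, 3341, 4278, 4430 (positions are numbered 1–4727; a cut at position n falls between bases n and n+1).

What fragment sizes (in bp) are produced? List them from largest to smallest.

1624, 1531, 937, 362, 152, 121 bp

Circular molecule, 6 cuts → 6 fragments:
  2858 − 1234 = 1624 bp
  2979 − 2858 = 121 bp
  3341 − 2979 = 362 bp
  4278 − 3341 = 937 bp
  4430 − 4278 = 152 bp
  wrap: 4727 − 4430 + 1234 = 1531 bp
Sorted largest to smallest: 1624, 1531, 937, 362, 152, 121 bp.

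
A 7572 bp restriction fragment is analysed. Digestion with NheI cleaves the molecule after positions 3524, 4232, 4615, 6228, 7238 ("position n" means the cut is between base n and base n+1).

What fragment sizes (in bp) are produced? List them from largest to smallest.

Linear molecule, 5 cuts → 6 fragments:
  3524 − 0 = 3524 bp
  4232 − 3524 = 708 bp
  4615 − 4232 = 383 bp
  6228 − 4615 = 1613 bp
  7238 − 6228 = 1010 bp
  7572 − 7238 = 334 bp
Sorted largest to smallest: 3524, 1613, 1010, 708, 383, 334 bp.

3524, 1613, 1010, 708, 383, 334 bp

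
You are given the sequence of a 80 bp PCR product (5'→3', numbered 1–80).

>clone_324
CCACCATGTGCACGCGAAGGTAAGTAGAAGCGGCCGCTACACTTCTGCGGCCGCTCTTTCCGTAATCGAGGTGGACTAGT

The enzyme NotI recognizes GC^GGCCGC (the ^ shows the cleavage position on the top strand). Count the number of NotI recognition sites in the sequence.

GCGGCCGC occurs starting at positions 30, 47.
NotI cuts at 2 sites.

2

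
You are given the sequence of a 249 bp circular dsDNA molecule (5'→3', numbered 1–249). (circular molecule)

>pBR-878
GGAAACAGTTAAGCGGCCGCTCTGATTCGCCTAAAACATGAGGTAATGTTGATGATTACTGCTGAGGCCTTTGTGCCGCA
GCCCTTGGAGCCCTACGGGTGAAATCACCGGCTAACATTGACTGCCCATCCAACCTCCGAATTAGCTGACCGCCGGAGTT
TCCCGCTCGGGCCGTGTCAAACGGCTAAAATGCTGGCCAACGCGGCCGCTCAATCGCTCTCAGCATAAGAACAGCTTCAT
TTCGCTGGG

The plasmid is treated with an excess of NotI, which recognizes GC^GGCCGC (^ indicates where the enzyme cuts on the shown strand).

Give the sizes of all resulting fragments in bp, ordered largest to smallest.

189, 60 bp

NotI sites (GCGGCCGC) start at positions 13, 202.
NotI cuts after base 2 of each site, so after positions 14, 203.
Circular molecule, 2 cuts → 2 fragments:
  15–203 → 189 bp
  204–249 then 1–14 → 46 + 14 = 60 bp
Sorted largest to smallest: 189, 60 bp.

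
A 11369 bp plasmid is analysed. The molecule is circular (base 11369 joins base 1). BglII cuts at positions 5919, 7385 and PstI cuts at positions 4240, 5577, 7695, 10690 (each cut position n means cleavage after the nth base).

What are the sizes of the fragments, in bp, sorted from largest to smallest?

4919, 2995, 1466, 1337, 342, 310 bp

Combined cut positions (sorted): 4240, 5577, 5919, 7385, 7695, 10690.
Circular molecule, 6 cuts → 6 fragments:
  5577 − 4240 = 1337 bp
  5919 − 5577 = 342 bp
  7385 − 5919 = 1466 bp
  7695 − 7385 = 310 bp
  10690 − 7695 = 2995 bp
  wrap: 11369 − 10690 + 4240 = 4919 bp
Sorted largest to smallest: 4919, 2995, 1466, 1337, 342, 310 bp.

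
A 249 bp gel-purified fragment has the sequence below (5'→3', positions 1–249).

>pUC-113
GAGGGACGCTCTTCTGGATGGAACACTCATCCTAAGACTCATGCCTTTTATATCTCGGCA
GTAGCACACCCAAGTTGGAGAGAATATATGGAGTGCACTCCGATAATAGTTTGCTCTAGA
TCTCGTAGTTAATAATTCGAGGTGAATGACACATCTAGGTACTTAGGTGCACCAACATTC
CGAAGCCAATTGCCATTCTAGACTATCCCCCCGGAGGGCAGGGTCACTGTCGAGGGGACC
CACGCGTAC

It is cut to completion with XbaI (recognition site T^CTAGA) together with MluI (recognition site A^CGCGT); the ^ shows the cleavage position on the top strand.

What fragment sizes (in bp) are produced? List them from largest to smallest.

XbaI sites (TCTAGA) start at positions 115, 197.
XbaI cuts after the first base of each site, so after positions 115, 197.
The MluI site (ACGCGT) starts at position 242.
MluI cuts after the first base of each site, so after position 242.
Combined cut positions: 115, 197, 242.
Linear molecule, 3 cuts → 4 fragments:
  1–115 → 115 bp
  116–197 → 82 bp
  198–242 → 45 bp
  243–249 → 7 bp
Sorted largest to smallest: 115, 82, 45, 7 bp.

115, 82, 45, 7 bp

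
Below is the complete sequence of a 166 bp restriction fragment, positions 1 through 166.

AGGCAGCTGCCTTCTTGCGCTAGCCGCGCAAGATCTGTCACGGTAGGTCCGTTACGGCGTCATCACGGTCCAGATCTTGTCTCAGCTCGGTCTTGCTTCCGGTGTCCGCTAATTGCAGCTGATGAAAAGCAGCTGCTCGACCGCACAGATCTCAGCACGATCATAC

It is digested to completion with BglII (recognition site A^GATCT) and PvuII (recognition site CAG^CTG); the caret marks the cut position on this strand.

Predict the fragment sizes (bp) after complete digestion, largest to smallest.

46, 41, 25, 19, 15, 14, 6 bp

BglII sites (AGATCT) start at positions 31, 72, 147.
BglII cuts after the first base of each site, so after positions 31, 72, 147.
PvuII sites (CAGCTG) start at positions 4, 116, 130.
PvuII cuts after base 3 of each site, so after positions 6, 118, 132.
Combined cut positions: 6, 31, 72, 118, 132, 147.
Linear molecule, 6 cuts → 7 fragments:
  1–6 → 6 bp
  7–31 → 25 bp
  32–72 → 41 bp
  73–118 → 46 bp
  119–132 → 14 bp
  133–147 → 15 bp
  148–166 → 19 bp
Sorted largest to smallest: 46, 41, 25, 19, 15, 14, 6 bp.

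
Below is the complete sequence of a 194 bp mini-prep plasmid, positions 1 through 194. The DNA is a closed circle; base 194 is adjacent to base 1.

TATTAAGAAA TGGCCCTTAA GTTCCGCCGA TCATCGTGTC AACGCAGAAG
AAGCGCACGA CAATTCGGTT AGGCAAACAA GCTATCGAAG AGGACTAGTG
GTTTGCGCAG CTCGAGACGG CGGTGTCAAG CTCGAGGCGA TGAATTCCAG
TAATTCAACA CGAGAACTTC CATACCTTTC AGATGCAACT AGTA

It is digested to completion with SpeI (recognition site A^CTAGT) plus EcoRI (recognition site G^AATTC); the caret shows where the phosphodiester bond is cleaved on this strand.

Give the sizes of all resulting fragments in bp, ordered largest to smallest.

100, 48, 46 bp

SpeI sites (ACTAGT) start at positions 94, 188.
SpeI cuts after the first base of each site, so after positions 94, 188.
The EcoRI site (GAATTC) starts at position 142.
EcoRI cuts after the first base of each site, so after position 142.
Combined cut positions: 94, 142, 188.
Circular molecule, 3 cuts → 3 fragments:
  95–142 → 48 bp
  143–188 → 46 bp
  189–194 then 1–94 → 6 + 94 = 100 bp
Sorted largest to smallest: 100, 48, 46 bp.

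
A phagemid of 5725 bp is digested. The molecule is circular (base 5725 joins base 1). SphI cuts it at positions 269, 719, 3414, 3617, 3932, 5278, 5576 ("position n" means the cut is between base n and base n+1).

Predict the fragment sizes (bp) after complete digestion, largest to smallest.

2695, 1346, 450, 418, 315, 298, 203 bp

Circular molecule, 7 cuts → 7 fragments:
  719 − 269 = 450 bp
  3414 − 719 = 2695 bp
  3617 − 3414 = 203 bp
  3932 − 3617 = 315 bp
  5278 − 3932 = 1346 bp
  5576 − 5278 = 298 bp
  wrap: 5725 − 5576 + 269 = 418 bp
Sorted largest to smallest: 2695, 1346, 450, 418, 315, 298, 203 bp.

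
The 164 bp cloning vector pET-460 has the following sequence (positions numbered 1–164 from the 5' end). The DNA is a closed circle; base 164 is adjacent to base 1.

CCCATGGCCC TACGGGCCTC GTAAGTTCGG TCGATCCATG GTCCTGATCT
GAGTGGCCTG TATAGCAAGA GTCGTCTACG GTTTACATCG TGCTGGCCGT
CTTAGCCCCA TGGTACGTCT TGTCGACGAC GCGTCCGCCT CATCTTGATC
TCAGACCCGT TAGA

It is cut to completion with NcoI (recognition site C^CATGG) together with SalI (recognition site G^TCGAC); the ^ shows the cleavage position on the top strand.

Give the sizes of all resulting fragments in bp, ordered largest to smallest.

NcoI sites (CCATGG) start at positions 2, 36, 108.
NcoI cuts after the first base of each site, so after positions 2, 36, 108.
The SalI site (GTCGAC) starts at position 122.
SalI cuts after the first base of each site, so after position 122.
Combined cut positions: 2, 36, 108, 122.
Circular molecule, 4 cuts → 4 fragments:
  3–36 → 34 bp
  37–108 → 72 bp
  109–122 → 14 bp
  123–164 then 1–2 → 42 + 2 = 44 bp
Sorted largest to smallest: 72, 44, 34, 14 bp.

72, 44, 34, 14 bp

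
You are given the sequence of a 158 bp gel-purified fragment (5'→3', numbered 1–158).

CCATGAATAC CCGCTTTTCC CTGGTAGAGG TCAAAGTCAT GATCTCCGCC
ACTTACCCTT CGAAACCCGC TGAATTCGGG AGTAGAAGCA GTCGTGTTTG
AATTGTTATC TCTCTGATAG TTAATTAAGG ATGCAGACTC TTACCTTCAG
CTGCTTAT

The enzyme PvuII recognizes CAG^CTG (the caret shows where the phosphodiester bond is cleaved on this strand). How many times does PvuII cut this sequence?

1

CAGCTG occurs starting at position 148.
PvuII cuts at 1 site.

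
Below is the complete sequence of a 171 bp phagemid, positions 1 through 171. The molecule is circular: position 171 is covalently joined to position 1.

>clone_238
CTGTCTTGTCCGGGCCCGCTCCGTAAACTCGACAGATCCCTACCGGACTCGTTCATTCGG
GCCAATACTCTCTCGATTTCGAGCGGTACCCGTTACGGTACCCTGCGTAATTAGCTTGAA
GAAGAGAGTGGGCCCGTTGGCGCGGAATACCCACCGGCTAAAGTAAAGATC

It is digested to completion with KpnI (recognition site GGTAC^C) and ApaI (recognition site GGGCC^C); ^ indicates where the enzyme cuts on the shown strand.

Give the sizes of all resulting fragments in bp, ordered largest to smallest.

KpnI sites (GGTACC) start at positions 85, 97.
KpnI cuts after base 5 of each site (before the last base), so after positions 89, 101.
ApaI sites (GGGCCC) start at positions 12, 130.
ApaI cuts after base 5 of each site (before the last base), so after positions 16, 134.
Combined cut positions: 16, 89, 101, 134.
Circular molecule, 4 cuts → 4 fragments:
  17–89 → 73 bp
  90–101 → 12 bp
  102–134 → 33 bp
  135–171 then 1–16 → 37 + 16 = 53 bp
Sorted largest to smallest: 73, 53, 33, 12 bp.

73, 53, 33, 12 bp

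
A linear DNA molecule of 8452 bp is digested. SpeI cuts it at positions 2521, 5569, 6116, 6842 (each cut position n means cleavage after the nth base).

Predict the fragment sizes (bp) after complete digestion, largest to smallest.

Linear molecule, 4 cuts → 5 fragments:
  2521 − 0 = 2521 bp
  5569 − 2521 = 3048 bp
  6116 − 5569 = 547 bp
  6842 − 6116 = 726 bp
  8452 − 6842 = 1610 bp
Sorted largest to smallest: 3048, 2521, 1610, 726, 547 bp.

3048, 2521, 1610, 726, 547 bp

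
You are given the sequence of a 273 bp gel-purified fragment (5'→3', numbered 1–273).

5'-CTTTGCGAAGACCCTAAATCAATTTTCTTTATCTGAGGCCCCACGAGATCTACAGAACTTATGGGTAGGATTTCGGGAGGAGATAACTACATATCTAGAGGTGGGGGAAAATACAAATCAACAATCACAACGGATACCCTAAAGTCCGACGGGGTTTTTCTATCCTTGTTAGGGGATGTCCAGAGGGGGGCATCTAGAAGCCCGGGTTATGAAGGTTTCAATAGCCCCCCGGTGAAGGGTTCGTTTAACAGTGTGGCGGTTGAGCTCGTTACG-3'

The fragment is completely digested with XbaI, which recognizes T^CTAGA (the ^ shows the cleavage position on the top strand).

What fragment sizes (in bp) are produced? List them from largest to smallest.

XbaI sites (TCTAGA) start at positions 94, 193.
XbaI cuts after the first base of each site, so after positions 94, 193.
Linear molecule, 2 cuts → 3 fragments:
  1–94 → 94 bp
  95–193 → 99 bp
  194–273 → 80 bp
Sorted largest to smallest: 99, 94, 80 bp.

99, 94, 80 bp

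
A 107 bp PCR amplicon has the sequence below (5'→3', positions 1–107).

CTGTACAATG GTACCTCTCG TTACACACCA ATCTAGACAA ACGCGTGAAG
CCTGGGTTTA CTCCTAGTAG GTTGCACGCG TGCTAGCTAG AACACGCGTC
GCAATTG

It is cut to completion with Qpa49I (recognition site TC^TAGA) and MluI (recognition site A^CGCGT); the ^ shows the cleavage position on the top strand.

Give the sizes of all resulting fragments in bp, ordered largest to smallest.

The Qpa49I site (TCTAGA) starts at position 32.
Qpa49I cuts after base 2 of each site, so after position 33.
MluI sites (ACGCGT) start at positions 41, 76, 94.
MluI cuts after the first base of each site, so after positions 41, 76, 94.
Combined cut positions: 33, 41, 76, 94.
Linear molecule, 4 cuts → 5 fragments:
  1–33 → 33 bp
  34–41 → 8 bp
  42–76 → 35 bp
  77–94 → 18 bp
  95–107 → 13 bp
Sorted largest to smallest: 35, 33, 18, 13, 8 bp.

35, 33, 18, 13, 8 bp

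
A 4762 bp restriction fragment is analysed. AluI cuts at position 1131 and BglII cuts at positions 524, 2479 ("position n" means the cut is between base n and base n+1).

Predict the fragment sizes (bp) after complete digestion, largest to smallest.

Combined cut positions (sorted): 524, 1131, 2479.
Linear molecule, 3 cuts → 4 fragments:
  524 − 0 = 524 bp
  1131 − 524 = 607 bp
  2479 − 1131 = 1348 bp
  4762 − 2479 = 2283 bp
Sorted largest to smallest: 2283, 1348, 607, 524 bp.

2283, 1348, 607, 524 bp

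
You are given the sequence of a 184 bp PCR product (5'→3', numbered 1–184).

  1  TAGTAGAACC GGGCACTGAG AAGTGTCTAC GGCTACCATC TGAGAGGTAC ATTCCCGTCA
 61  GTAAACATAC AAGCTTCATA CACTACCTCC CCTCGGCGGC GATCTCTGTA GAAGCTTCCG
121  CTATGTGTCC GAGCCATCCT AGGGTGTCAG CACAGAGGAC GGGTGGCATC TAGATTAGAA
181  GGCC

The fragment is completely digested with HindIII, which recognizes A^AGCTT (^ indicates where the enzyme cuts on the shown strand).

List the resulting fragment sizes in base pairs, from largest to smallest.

HindIII sites (AAGCTT) start at positions 71, 112.
HindIII cuts after the first base of each site, so after positions 71, 112.
Linear molecule, 2 cuts → 3 fragments:
  1–71 → 71 bp
  72–112 → 41 bp
  113–184 → 72 bp
Sorted largest to smallest: 72, 71, 41 bp.

72, 71, 41 bp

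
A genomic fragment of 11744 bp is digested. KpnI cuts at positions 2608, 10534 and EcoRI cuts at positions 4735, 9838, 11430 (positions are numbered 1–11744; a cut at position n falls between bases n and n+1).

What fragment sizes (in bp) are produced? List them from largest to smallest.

5103, 2608, 2127, 896, 696, 314 bp

Combined cut positions (sorted): 2608, 4735, 9838, 10534, 11430.
Linear molecule, 5 cuts → 6 fragments:
  2608 − 0 = 2608 bp
  4735 − 2608 = 2127 bp
  9838 − 4735 = 5103 bp
  10534 − 9838 = 696 bp
  11430 − 10534 = 896 bp
  11744 − 11430 = 314 bp
Sorted largest to smallest: 5103, 2608, 2127, 896, 696, 314 bp.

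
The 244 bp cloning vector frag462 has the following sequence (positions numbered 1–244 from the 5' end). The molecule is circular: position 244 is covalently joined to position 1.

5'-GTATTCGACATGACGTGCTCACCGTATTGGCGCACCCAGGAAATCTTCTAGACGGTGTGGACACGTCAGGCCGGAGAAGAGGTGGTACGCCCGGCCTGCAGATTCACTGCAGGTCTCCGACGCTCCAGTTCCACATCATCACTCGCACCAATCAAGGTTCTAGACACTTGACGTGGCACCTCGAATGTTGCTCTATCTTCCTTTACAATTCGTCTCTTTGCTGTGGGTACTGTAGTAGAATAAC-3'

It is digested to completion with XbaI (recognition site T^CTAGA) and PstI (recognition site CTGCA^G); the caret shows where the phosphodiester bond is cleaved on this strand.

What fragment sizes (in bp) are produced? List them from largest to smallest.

XbaI sites (TCTAGA) start at positions 47, 159.
XbaI cuts after the first base of each site, so after positions 47, 159.
PstI sites (CTGCAG) start at positions 96, 107.
PstI cuts after base 5 of each site (before the last base), so after positions 100, 111.
Combined cut positions: 47, 100, 111, 159.
Circular molecule, 4 cuts → 4 fragments:
  48–100 → 53 bp
  101–111 → 11 bp
  112–159 → 48 bp
  160–244 then 1–47 → 85 + 47 = 132 bp
Sorted largest to smallest: 132, 53, 48, 11 bp.

132, 53, 48, 11 bp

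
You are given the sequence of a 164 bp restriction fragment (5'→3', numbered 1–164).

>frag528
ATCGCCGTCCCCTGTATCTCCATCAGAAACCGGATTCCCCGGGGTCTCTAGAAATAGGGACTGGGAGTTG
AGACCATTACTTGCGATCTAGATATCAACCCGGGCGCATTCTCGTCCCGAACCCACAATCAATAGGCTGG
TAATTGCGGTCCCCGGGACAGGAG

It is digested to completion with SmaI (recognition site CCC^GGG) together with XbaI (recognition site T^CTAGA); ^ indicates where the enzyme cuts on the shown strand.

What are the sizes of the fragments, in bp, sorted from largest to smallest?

53, 40, 40, 14, 10, 7 bp

SmaI sites (CCCGGG) start at positions 38, 99, 152.
SmaI cuts after base 3 of each site, so after positions 40, 101, 154.
XbaI sites (TCTAGA) start at positions 47, 87.
XbaI cuts after the first base of each site, so after positions 47, 87.
Combined cut positions: 40, 47, 87, 101, 154.
Linear molecule, 5 cuts → 6 fragments:
  1–40 → 40 bp
  41–47 → 7 bp
  48–87 → 40 bp
  88–101 → 14 bp
  102–154 → 53 bp
  155–164 → 10 bp
Sorted largest to smallest: 53, 40, 40, 14, 10, 7 bp.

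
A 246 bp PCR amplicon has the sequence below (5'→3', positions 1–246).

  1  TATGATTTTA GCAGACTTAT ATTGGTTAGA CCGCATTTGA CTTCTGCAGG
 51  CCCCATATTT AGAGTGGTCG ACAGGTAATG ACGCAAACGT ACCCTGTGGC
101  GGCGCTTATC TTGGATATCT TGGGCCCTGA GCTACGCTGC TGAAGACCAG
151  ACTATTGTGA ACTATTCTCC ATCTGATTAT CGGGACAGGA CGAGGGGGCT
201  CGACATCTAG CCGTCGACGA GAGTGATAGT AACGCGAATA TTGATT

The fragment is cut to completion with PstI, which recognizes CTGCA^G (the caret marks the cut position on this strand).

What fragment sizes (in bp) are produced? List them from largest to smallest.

198, 48 bp

The PstI site (CTGCAG) starts at position 44.
PstI cuts after base 5 of each site (before the last base), so after position 48.
Linear molecule, 1 cut → 2 fragments:
  1–48 → 48 bp
  49–246 → 198 bp
Sorted largest to smallest: 198, 48 bp.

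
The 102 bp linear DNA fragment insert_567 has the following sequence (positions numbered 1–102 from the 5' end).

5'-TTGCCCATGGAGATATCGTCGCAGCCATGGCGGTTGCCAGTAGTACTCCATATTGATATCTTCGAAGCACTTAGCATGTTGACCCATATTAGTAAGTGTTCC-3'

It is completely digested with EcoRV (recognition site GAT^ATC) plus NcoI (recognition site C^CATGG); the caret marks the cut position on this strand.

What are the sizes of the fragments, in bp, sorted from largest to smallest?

45, 32, 11, 9, 5 bp

EcoRV sites (GATATC) start at positions 12, 55.
EcoRV cuts after base 3 of each site, so after positions 14, 57.
NcoI sites (CCATGG) start at positions 5, 25.
NcoI cuts after the first base of each site, so after positions 5, 25.
Combined cut positions: 5, 14, 25, 57.
Linear molecule, 4 cuts → 5 fragments:
  1–5 → 5 bp
  6–14 → 9 bp
  15–25 → 11 bp
  26–57 → 32 bp
  58–102 → 45 bp
Sorted largest to smallest: 45, 32, 11, 9, 5 bp.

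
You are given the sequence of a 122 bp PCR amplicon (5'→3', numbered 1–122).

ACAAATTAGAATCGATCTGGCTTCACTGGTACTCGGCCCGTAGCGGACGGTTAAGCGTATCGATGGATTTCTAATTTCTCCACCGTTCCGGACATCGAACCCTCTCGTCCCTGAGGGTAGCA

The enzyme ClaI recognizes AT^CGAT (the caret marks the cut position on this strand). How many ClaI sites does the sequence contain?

ATCGAT occurs starting at positions 11, 59.
ClaI cuts at 2 sites.

2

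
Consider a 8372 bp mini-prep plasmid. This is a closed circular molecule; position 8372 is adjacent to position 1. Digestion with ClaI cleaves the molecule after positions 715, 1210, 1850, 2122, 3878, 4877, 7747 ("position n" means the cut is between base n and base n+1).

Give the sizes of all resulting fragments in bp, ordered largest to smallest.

2870, 1756, 1340, 999, 640, 495, 272 bp

Circular molecule, 7 cuts → 7 fragments:
  1210 − 715 = 495 bp
  1850 − 1210 = 640 bp
  2122 − 1850 = 272 bp
  3878 − 2122 = 1756 bp
  4877 − 3878 = 999 bp
  7747 − 4877 = 2870 bp
  wrap: 8372 − 7747 + 715 = 1340 bp
Sorted largest to smallest: 2870, 1756, 1340, 999, 640, 495, 272 bp.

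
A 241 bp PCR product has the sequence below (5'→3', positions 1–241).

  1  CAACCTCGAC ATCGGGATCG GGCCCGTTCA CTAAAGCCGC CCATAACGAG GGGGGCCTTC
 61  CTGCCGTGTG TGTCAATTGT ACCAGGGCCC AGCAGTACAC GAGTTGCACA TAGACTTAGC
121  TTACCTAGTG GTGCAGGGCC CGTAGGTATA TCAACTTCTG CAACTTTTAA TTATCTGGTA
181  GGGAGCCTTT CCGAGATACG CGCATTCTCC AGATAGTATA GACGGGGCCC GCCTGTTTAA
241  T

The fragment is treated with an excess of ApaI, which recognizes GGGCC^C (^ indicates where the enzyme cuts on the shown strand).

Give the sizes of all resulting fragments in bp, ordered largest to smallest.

89, 65, 51, 24, 12 bp

ApaI sites (GGGCCC) start at positions 20, 85, 136, 225.
ApaI cuts after base 5 of each site (before the last base), so after positions 24, 89, 140, 229.
Linear molecule, 4 cuts → 5 fragments:
  1–24 → 24 bp
  25–89 → 65 bp
  90–140 → 51 bp
  141–229 → 89 bp
  230–241 → 12 bp
Sorted largest to smallest: 89, 65, 51, 24, 12 bp.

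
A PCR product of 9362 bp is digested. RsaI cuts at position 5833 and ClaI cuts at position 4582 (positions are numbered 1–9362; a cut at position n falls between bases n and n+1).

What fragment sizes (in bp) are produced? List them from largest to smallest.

4582, 3529, 1251 bp

Combined cut positions (sorted): 4582, 5833.
Linear molecule, 2 cuts → 3 fragments:
  4582 − 0 = 4582 bp
  5833 − 4582 = 1251 bp
  9362 − 5833 = 3529 bp
Sorted largest to smallest: 4582, 3529, 1251 bp.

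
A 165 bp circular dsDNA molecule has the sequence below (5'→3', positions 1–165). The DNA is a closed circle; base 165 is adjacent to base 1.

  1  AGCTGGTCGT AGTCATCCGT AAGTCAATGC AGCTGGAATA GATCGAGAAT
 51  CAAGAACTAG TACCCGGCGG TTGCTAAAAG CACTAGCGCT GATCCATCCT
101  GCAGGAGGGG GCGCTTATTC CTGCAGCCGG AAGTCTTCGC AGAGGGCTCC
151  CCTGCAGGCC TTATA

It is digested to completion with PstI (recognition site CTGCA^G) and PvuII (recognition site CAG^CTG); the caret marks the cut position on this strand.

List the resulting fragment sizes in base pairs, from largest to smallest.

71, 41, 31, 22 bp

PstI sites (CTGCAG) start at positions 99, 121, 152.
PstI cuts after base 5 of each site (before the last base), so after positions 103, 125, 156.
The PvuII site (CAGCTG) starts at position 30.
PvuII cuts after base 3 of each site, so after position 32.
Combined cut positions: 32, 103, 125, 156.
Circular molecule, 4 cuts → 4 fragments:
  33–103 → 71 bp
  104–125 → 22 bp
  126–156 → 31 bp
  157–165 then 1–32 → 9 + 32 = 41 bp
Sorted largest to smallest: 71, 41, 31, 22 bp.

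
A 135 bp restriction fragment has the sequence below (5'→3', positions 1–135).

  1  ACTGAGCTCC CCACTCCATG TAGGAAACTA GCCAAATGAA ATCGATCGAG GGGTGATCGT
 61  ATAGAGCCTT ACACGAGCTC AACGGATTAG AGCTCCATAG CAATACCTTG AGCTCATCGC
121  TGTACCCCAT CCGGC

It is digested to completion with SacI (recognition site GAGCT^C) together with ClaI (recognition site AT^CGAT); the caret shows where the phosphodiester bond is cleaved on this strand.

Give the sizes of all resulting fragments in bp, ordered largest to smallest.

37, 34, 21, 20, 15, 8 bp

SacI sites (GAGCTC) start at positions 4, 75, 90, 110.
SacI cuts after base 5 of each site (before the last base), so after positions 8, 79, 94, 114.
The ClaI site (ATCGAT) starts at position 41.
ClaI cuts after base 2 of each site, so after position 42.
Combined cut positions: 8, 42, 79, 94, 114.
Linear molecule, 5 cuts → 6 fragments:
  1–8 → 8 bp
  9–42 → 34 bp
  43–79 → 37 bp
  80–94 → 15 bp
  95–114 → 20 bp
  115–135 → 21 bp
Sorted largest to smallest: 37, 34, 21, 20, 15, 8 bp.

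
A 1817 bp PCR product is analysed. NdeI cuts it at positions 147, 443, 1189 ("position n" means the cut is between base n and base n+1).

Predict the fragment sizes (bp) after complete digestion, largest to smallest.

746, 628, 296, 147 bp

Linear molecule, 3 cuts → 4 fragments:
  147 − 0 = 147 bp
  443 − 147 = 296 bp
  1189 − 443 = 746 bp
  1817 − 1189 = 628 bp
Sorted largest to smallest: 746, 628, 296, 147 bp.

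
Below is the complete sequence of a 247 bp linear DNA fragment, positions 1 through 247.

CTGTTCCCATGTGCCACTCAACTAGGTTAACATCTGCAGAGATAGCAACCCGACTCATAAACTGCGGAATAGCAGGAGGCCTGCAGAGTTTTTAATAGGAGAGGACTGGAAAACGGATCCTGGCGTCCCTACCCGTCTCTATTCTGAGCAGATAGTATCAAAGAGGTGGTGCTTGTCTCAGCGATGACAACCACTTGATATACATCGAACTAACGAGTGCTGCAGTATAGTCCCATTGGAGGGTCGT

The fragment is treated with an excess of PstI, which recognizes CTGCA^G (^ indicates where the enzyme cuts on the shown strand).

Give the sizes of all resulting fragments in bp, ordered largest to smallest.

PstI sites (CTGCAG) start at positions 34, 81, 220.
PstI cuts after base 5 of each site (before the last base), so after positions 38, 85, 224.
Linear molecule, 3 cuts → 4 fragments:
  1–38 → 38 bp
  39–85 → 47 bp
  86–224 → 139 bp
  225–247 → 23 bp
Sorted largest to smallest: 139, 47, 38, 23 bp.

139, 47, 38, 23 bp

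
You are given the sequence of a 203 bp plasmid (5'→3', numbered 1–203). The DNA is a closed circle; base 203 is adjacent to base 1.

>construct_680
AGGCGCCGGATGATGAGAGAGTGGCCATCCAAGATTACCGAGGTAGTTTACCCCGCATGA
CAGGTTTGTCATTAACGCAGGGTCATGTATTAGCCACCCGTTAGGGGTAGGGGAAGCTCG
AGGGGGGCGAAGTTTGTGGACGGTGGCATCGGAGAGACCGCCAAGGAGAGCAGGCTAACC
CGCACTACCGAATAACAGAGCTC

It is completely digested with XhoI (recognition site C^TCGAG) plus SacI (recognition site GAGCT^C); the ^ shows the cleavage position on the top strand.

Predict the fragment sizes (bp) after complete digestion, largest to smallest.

118, 85 bp

The XhoI site (CTCGAG) starts at position 117.
XhoI cuts after the first base of each site, so after position 117.
The SacI site (GAGCTC) starts at position 198.
SacI cuts after base 5 of each site (before the last base), so after position 202.
Combined cut positions: 117, 202.
Circular molecule, 2 cuts → 2 fragments:
  118–202 → 85 bp
  203–203 then 1–117 → 1 + 117 = 118 bp
Sorted largest to smallest: 118, 85 bp.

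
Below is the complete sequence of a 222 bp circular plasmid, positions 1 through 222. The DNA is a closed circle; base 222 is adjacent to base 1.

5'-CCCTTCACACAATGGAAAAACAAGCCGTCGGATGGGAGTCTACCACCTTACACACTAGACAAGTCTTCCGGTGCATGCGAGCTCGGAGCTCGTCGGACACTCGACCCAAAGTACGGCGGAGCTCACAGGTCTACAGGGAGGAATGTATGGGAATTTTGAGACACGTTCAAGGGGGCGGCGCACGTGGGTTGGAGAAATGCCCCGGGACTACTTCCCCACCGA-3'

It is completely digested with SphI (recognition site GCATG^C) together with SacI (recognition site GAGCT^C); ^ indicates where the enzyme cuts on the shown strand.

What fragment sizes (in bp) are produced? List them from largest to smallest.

176, 33, 7, 6 bp

The SphI site (GCATGC) starts at position 73.
SphI cuts after base 5 of each site (before the last base), so after position 77.
SacI sites (GAGCTC) start at positions 79, 86, 119.
SacI cuts after base 5 of each site (before the last base), so after positions 83, 90, 123.
Combined cut positions: 77, 83, 90, 123.
Circular molecule, 4 cuts → 4 fragments:
  78–83 → 6 bp
  84–90 → 7 bp
  91–123 → 33 bp
  124–222 then 1–77 → 99 + 77 = 176 bp
Sorted largest to smallest: 176, 33, 7, 6 bp.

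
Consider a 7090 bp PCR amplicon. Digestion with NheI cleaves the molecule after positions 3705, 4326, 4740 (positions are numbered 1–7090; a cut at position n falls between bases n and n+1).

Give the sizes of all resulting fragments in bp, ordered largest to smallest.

3705, 2350, 621, 414 bp

Linear molecule, 3 cuts → 4 fragments:
  3705 − 0 = 3705 bp
  4326 − 3705 = 621 bp
  4740 − 4326 = 414 bp
  7090 − 4740 = 2350 bp
Sorted largest to smallest: 3705, 2350, 621, 414 bp.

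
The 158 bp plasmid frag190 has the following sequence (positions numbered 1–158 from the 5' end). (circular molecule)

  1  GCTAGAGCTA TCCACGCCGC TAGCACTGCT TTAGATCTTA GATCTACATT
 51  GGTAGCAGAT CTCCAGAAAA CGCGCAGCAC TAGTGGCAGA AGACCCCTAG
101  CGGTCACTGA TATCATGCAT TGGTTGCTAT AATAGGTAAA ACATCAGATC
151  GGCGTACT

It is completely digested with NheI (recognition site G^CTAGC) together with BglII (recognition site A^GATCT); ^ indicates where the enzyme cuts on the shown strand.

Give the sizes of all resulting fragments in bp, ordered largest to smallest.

The NheI site (GCTAGC) starts at position 19.
NheI cuts after the first base of each site, so after position 19.
BglII sites (AGATCT) start at positions 33, 40, 57.
BglII cuts after the first base of each site, so after positions 33, 40, 57.
Combined cut positions: 19, 33, 40, 57.
Circular molecule, 4 cuts → 4 fragments:
  20–33 → 14 bp
  34–40 → 7 bp
  41–57 → 17 bp
  58–158 then 1–19 → 101 + 19 = 120 bp
Sorted largest to smallest: 120, 17, 14, 7 bp.

120, 17, 14, 7 bp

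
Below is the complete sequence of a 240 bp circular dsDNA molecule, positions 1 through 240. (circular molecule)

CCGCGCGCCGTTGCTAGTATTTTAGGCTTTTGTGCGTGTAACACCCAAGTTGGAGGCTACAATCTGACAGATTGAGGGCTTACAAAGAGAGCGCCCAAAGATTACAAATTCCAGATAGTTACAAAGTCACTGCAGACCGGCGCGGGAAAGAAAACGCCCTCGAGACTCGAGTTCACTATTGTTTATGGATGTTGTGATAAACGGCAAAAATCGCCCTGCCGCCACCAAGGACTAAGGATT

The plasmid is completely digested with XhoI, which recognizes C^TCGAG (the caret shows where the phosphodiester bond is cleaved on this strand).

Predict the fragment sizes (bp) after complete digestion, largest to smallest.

233, 7 bp

XhoI sites (CTCGAG) start at positions 159, 166.
XhoI cuts after the first base of each site, so after positions 159, 166.
Circular molecule, 2 cuts → 2 fragments:
  160–166 → 7 bp
  167–240 then 1–159 → 74 + 159 = 233 bp
Sorted largest to smallest: 233, 7 bp.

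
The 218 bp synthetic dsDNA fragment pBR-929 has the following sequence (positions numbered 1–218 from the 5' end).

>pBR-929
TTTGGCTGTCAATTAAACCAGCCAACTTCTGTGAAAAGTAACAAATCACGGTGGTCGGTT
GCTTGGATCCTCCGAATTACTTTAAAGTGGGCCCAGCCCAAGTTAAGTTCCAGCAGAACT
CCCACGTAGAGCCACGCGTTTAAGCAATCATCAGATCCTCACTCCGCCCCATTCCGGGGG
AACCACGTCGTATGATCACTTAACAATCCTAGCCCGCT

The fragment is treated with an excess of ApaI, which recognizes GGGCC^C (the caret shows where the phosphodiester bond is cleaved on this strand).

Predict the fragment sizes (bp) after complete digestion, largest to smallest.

The ApaI site (GGGCCC) starts at position 89.
ApaI cuts after base 5 of each site (before the last base), so after position 93.
Linear molecule, 1 cut → 2 fragments:
  1–93 → 93 bp
  94–218 → 125 bp
Sorted largest to smallest: 125, 93 bp.

125, 93 bp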